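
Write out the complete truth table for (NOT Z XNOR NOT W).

W | Z | Output
--------------
0 | 0 | 1
0 | 1 | 0
1 | 0 | 0
1 | 1 | 1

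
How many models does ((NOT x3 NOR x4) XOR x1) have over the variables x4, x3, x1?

Satisfying assignments: (0,0,1), (0,1,0), (1,0,1), (1,1,1)
Count: 4 out of 8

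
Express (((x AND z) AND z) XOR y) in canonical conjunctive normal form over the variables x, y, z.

(x OR y OR z) AND (x OR y OR NOT z) AND (NOT x OR y OR z) AND (NOT x OR NOT y OR NOT z)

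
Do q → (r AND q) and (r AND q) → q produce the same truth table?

No, Converse is not equivalent to original (counterexample: r=0, q=1)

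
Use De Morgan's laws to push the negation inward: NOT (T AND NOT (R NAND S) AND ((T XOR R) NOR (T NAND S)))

NOT T OR (R NAND S) OR NOT ((T XOR R) NOR (T NAND S))
De Morgan's: NOT(AND of terms) = OR of negations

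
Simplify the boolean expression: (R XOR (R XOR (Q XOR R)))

By XOR self-cancellation ((E XOR v) XOR v = E):
= (Q XOR R)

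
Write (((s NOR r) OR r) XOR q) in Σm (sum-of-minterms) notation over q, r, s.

Σm(0, 2, 3, 5) = (NOT q AND NOT r AND NOT s) OR (NOT q AND r AND NOT s) OR (NOT q AND r AND s) OR (q AND NOT r AND s)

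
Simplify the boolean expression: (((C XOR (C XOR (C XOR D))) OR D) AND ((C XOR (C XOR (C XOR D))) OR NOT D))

By distribution ((E OR v) AND (E OR NOT v) = E) then XOR self-cancellation ((E XOR v) XOR v = E):
= (C XOR D)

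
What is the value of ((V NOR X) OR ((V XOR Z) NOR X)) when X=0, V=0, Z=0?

Substituting: ((0 NOR 0) OR ((0 XOR 0) NOR 0))
= 1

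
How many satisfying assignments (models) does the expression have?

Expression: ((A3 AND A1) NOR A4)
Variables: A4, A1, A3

Satisfying assignments: (0,0,0), (0,0,1), (0,1,0)
Count: 3 out of 8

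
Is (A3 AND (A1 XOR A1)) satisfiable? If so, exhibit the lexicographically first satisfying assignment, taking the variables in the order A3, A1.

UNSATISFIABLE - no assignment makes this expression true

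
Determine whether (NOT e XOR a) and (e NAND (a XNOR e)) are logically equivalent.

No. Counterexample: with a=0, e=1, Expression 1 = 0 but Expression 2 = 1.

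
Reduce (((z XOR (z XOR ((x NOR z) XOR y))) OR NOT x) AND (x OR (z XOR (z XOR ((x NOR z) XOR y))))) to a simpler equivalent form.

By distribution ((E OR v) AND (E OR NOT v) = E) then XOR self-cancellation ((E XOR v) XOR v = E):
= ((x NOR z) XOR y)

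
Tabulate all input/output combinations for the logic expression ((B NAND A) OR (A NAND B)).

B | A | Output
--------------
0 | 0 | 1
0 | 1 | 1
1 | 0 | 1
1 | 1 | 0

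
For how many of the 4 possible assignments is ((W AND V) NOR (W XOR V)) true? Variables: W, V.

Satisfying assignments: (0,0)
Count: 1 out of 4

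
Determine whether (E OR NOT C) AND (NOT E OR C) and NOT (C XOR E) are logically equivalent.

Yes, they are equivalent — the two output columns agree on all 4 assignments:
E | C | Expression 1 | Expression 2
-----------------------------------
0 | 0 | 1 | 1
0 | 1 | 0 | 0
1 | 0 | 0 | 0
1 | 1 | 1 | 1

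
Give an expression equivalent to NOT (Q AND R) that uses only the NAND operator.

(((Q NAND R) NAND (Q NAND R)) NAND ((Q NAND R) NAND (Q NAND R)))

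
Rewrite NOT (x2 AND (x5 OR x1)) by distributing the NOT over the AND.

NOT x2 OR NOT (x5 OR x1)
De Morgan's: NOT(AND of terms) = OR of negations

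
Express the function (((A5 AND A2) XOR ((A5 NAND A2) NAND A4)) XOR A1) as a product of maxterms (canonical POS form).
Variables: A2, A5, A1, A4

ΠM(1, 2, 5, 6, 9, 10, 12, 13) = (A2 OR A5 OR A1 OR NOT A4) AND (A2 OR A5 OR NOT A1 OR A4) AND (A2 OR NOT A5 OR A1 OR NOT A4) AND (A2 OR NOT A5 OR NOT A1 OR A4) AND (NOT A2 OR A5 OR A1 OR NOT A4) AND (NOT A2 OR A5 OR NOT A1 OR A4) AND (NOT A2 OR NOT A5 OR A1 OR A4) AND (NOT A2 OR NOT A5 OR A1 OR NOT A4)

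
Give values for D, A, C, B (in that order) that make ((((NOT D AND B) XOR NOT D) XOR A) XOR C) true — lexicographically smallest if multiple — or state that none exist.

D=0, A=0, C=0, B=0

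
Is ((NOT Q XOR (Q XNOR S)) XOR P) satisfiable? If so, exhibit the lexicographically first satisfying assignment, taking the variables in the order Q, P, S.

Q=0, P=0, S=1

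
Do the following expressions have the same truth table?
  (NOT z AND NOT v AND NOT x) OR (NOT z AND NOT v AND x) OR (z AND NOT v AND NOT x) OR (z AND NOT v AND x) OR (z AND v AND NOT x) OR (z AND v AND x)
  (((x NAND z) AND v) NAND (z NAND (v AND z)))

Yes, they are equivalent — the two output columns agree on all 8 assignments:
z | v | x | Expression 1 | Expression 2
---------------------------------------
0 | 0 | 0 | 1 | 1
0 | 0 | 1 | 1 | 1
0 | 1 | 0 | 0 | 0
0 | 1 | 1 | 0 | 0
1 | 0 | 0 | 1 | 1
1 | 0 | 1 | 1 | 1
1 | 1 | 0 | 1 | 1
1 | 1 | 1 | 1 | 1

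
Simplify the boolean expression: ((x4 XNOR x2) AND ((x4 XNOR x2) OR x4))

By absorption (E AND (E OR v) = E):
= (x4 XNOR x2)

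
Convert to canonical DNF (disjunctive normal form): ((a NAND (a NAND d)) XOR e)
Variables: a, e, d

(NOT a AND NOT e AND NOT d) OR (NOT a AND NOT e AND d) OR (a AND NOT e AND d) OR (a AND e AND NOT d)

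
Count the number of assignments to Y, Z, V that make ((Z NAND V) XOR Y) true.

Satisfying assignments: (0,0,0), (0,0,1), (0,1,0), (1,1,1)
Count: 4 out of 8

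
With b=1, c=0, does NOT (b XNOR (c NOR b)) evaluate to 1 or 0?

Substituting: NOT (1 XNOR (0 NOR 1))
= 1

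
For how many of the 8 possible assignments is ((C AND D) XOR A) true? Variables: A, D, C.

Satisfying assignments: (0,1,1), (1,0,0), (1,0,1), (1,1,0)
Count: 4 out of 8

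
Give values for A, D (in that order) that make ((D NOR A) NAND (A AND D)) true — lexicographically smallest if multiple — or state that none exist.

A=0, D=0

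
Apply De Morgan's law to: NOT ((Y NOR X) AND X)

NOT (Y NOR X) OR NOT X
De Morgan's: NOT(AND of terms) = OR of negations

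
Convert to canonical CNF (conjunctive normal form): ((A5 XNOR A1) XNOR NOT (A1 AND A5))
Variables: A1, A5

(A1 OR NOT A5) AND (NOT A1 OR A5) AND (NOT A1 OR NOT A5)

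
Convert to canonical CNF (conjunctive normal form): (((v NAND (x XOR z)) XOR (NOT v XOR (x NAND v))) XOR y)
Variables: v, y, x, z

(v OR NOT y OR x OR z) AND (v OR NOT y OR x OR NOT z) AND (v OR NOT y OR NOT x OR z) AND (v OR NOT y OR NOT x OR NOT z) AND (NOT v OR y OR x OR z) AND (NOT v OR y OR NOT x OR z) AND (NOT v OR NOT y OR x OR NOT z) AND (NOT v OR NOT y OR NOT x OR NOT z)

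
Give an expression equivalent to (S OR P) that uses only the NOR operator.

((S NOR P) NOR (S NOR P))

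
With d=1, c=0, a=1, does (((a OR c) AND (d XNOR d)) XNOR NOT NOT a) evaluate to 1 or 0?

Substituting: (((1 OR 0) AND (1 XNOR 1)) XNOR NOT NOT 1)
= 1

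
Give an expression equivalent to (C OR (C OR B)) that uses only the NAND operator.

((C NAND C) NAND (((C NAND C) NAND (B NAND B)) NAND ((C NAND C) NAND (B NAND B))))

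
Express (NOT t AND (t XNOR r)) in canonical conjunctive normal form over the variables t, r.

(t OR NOT r) AND (NOT t OR r) AND (NOT t OR NOT r)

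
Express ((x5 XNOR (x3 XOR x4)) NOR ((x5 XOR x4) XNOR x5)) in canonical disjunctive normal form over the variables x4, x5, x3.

(x4 AND NOT x5 AND NOT x3) OR (x4 AND x5 AND x3)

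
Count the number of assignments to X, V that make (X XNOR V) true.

Satisfying assignments: (0,0), (1,1)
Count: 2 out of 4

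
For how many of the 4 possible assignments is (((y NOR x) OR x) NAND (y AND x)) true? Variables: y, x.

Satisfying assignments: (0,0), (0,1), (1,0)
Count: 3 out of 4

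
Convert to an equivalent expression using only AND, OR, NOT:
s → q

NOT s OR q
(Implication elimination: A → B = NOT A OR B)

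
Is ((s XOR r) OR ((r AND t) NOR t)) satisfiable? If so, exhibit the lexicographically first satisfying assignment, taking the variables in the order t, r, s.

t=0, r=0, s=0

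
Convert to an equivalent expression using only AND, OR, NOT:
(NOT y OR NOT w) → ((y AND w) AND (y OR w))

NOT (NOT y OR NOT w) OR ((y AND w) AND (y OR w))
(Implication elimination: A → B = NOT A OR B)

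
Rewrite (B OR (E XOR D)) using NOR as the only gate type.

((B NOR ((((E NOR D) NOR (E NOR D)) NOR ((E NOR D) NOR (E NOR D))) NOR ((((E NOR E) NOR (D NOR D)) NOR ((E NOR E) NOR (D NOR D))) NOR (((E NOR E) NOR (D NOR D)) NOR ((E NOR E) NOR (D NOR D)))))) NOR (B NOR ((((E NOR D) NOR (E NOR D)) NOR ((E NOR D) NOR (E NOR D))) NOR ((((E NOR E) NOR (D NOR D)) NOR ((E NOR E) NOR (D NOR D))) NOR (((E NOR E) NOR (D NOR D)) NOR ((E NOR E) NOR (D NOR D)))))))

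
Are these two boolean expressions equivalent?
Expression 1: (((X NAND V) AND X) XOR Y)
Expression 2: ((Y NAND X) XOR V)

No. Counterexample: with V=0, Y=0, X=0, Expression 1 = 0 but Expression 2 = 1.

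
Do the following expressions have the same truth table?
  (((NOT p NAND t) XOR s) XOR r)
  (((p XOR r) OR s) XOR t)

No. Counterexample: with t=0, s=0, p=0, r=0, Expression 1 = 1 but Expression 2 = 0.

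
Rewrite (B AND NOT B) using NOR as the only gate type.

((B NOR B) NOR ((B NOR B) NOR (B NOR B)))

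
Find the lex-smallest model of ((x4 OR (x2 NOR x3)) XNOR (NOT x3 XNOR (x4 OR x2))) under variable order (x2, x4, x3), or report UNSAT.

x2=0, x4=1, x3=0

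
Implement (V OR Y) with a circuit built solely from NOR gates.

((V NOR Y) NOR (V NOR Y))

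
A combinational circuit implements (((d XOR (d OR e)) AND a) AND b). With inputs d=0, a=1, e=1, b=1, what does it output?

Substituting: (((0 XOR (0 OR 1)) AND 1) AND 1)
= 1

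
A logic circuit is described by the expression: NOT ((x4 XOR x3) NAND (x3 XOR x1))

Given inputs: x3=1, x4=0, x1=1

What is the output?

Substituting: NOT ((0 XOR 1) NAND (1 XOR 1))
= 0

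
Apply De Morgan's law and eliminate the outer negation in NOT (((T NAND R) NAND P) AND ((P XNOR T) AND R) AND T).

NOT ((T NAND R) NAND P) OR NOT ((P XNOR T) AND R) OR NOT T
De Morgan's: NOT(AND of terms) = OR of negations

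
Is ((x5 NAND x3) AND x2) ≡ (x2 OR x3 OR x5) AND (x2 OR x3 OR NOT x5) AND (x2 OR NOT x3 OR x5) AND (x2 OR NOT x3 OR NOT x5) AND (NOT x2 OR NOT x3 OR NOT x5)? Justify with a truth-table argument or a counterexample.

Yes, they are equivalent — the two output columns agree on all 8 assignments:
x2 | x3 | x5 | Expression 1 | Expression 2
------------------------------------------
0 | 0 | 0 | 0 | 0
0 | 0 | 1 | 0 | 0
0 | 1 | 0 | 0 | 0
0 | 1 | 1 | 0 | 0
1 | 0 | 0 | 1 | 1
1 | 0 | 1 | 1 | 1
1 | 1 | 0 | 1 | 1
1 | 1 | 1 | 0 | 0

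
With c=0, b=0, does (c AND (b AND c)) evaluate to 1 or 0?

Substituting: (0 AND (0 AND 0))
= 0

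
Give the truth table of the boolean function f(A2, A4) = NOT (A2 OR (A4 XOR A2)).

A2 | A4 | Output
----------------
0 | 0 | 1
0 | 1 | 0
1 | 0 | 0
1 | 1 | 0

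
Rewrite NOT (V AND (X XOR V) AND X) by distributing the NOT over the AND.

NOT V OR NOT (X XOR V) OR NOT X
De Morgan's: NOT(AND of terms) = OR of negations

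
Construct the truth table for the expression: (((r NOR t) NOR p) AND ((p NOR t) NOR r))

p | t | r | Output
------------------
0 | 0 | 0 | 0
0 | 0 | 1 | 0
0 | 1 | 0 | 1
0 | 1 | 1 | 0
1 | 0 | 0 | 0
1 | 0 | 1 | 0
1 | 1 | 0 | 0
1 | 1 | 1 | 0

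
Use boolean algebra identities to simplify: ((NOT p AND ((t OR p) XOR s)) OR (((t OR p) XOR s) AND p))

By distribution ((E AND v) OR (E AND NOT v) = E):
= ((t OR p) XOR s)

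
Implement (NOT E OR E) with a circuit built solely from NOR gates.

(((E NOR E) NOR E) NOR ((E NOR E) NOR E))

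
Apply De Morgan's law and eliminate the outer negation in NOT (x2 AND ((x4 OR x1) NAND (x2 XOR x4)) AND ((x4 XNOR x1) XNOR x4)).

NOT x2 OR NOT ((x4 OR x1) NAND (x2 XOR x4)) OR NOT ((x4 XNOR x1) XNOR x4)
De Morgan's: NOT(AND of terms) = OR of negations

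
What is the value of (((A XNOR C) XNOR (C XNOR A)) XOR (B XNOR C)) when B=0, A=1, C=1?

Substituting: (((1 XNOR 1) XNOR (1 XNOR 1)) XOR (0 XNOR 1))
= 1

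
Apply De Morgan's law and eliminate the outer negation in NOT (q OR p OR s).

NOT q AND NOT p AND NOT s
De Morgan's: NOT(OR of terms) = AND of negations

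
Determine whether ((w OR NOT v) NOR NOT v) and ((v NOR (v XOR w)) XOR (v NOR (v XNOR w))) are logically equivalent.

No. Counterexample: with v=0, w=0, Expression 1 = 0 but Expression 2 = 1.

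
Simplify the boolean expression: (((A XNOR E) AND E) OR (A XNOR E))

By absorption (E OR (E AND v) = E):
= (A XNOR E)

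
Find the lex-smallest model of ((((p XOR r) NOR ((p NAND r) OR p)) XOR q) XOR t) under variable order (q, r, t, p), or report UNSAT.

q=0, r=0, t=1, p=0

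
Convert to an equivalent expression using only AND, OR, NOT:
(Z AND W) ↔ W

((Z AND W) AND W) OR (NOT (Z AND W) AND NOT W)
(Biconditional = both true or both false)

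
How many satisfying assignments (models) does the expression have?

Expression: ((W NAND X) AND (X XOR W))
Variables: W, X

Satisfying assignments: (0,1), (1,0)
Count: 2 out of 4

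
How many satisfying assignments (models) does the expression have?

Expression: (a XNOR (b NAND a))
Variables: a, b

Satisfying assignments: (1,0)
Count: 1 out of 4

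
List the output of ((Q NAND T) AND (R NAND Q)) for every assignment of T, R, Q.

T | R | Q | Output
------------------
0 | 0 | 0 | 1
0 | 0 | 1 | 1
0 | 1 | 0 | 1
0 | 1 | 1 | 0
1 | 0 | 0 | 1
1 | 0 | 1 | 0
1 | 1 | 0 | 1
1 | 1 | 1 | 0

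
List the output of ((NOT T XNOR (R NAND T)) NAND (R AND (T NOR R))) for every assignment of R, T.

R | T | Output
--------------
0 | 0 | 1
0 | 1 | 1
1 | 0 | 1
1 | 1 | 1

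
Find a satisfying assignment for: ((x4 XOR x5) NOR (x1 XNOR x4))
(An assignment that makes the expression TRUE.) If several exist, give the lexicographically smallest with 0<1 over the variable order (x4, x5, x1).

x4=0, x5=0, x1=1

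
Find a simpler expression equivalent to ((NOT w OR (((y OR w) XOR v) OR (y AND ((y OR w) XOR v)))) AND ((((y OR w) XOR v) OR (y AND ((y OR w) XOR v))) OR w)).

By distribution ((E OR v) AND (E OR NOT v) = E) then absorption (E OR (E AND v) = E):
= ((y OR w) XOR v)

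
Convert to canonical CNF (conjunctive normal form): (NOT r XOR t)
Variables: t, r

(t OR NOT r) AND (NOT t OR r)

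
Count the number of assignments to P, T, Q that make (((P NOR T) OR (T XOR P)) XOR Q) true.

Satisfying assignments: (0,0,0), (0,1,0), (1,0,0), (1,1,1)
Count: 4 out of 8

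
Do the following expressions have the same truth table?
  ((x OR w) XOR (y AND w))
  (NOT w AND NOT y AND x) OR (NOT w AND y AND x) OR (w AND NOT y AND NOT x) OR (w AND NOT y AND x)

Yes, they are equivalent — the two output columns agree on all 8 assignments:
w | y | x | Expression 1 | Expression 2
---------------------------------------
0 | 0 | 0 | 0 | 0
0 | 0 | 1 | 1 | 1
0 | 1 | 0 | 0 | 0
0 | 1 | 1 | 1 | 1
1 | 0 | 0 | 1 | 1
1 | 0 | 1 | 1 | 1
1 | 1 | 0 | 0 | 0
1 | 1 | 1 | 0 | 0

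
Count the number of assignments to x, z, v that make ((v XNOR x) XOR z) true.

Satisfying assignments: (0,0,0), (0,1,1), (1,0,1), (1,1,0)
Count: 4 out of 8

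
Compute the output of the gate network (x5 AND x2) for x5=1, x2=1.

Substituting: (1 AND 1)
= 1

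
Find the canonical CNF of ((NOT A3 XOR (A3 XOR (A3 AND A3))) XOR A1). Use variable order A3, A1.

(A3 OR NOT A1) AND (NOT A3 OR A1)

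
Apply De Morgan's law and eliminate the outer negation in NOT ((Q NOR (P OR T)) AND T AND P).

NOT (Q NOR (P OR T)) OR NOT T OR NOT P
De Morgan's: NOT(AND of terms) = OR of negations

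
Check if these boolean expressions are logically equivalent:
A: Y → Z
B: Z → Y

No, Converse is not equivalent to original (counterexample: Y=0, V=0, Z=1)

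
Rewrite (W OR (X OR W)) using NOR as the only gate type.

((W NOR ((X NOR W) NOR (X NOR W))) NOR (W NOR ((X NOR W) NOR (X NOR W))))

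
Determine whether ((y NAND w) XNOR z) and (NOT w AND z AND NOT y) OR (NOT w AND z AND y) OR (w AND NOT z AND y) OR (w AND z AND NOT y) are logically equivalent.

Yes, they are equivalent — the two output columns agree on all 8 assignments:
w | z | y | Expression 1 | Expression 2
---------------------------------------
0 | 0 | 0 | 0 | 0
0 | 0 | 1 | 0 | 0
0 | 1 | 0 | 1 | 1
0 | 1 | 1 | 1 | 1
1 | 0 | 0 | 0 | 0
1 | 0 | 1 | 1 | 1
1 | 1 | 0 | 1 | 1
1 | 1 | 1 | 0 | 0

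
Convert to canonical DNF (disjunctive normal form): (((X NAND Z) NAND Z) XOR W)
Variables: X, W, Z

(NOT X AND NOT W AND NOT Z) OR (NOT X AND W AND Z) OR (X AND NOT W AND NOT Z) OR (X AND NOT W AND Z)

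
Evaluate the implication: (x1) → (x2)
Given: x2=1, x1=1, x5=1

Antecedent (x1) = 1; consequent (x2) = 1.
1 → 1 = 1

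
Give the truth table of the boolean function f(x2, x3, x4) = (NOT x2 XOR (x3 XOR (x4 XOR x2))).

x2 | x3 | x4 | Output
---------------------
0 | 0 | 0 | 1
0 | 0 | 1 | 0
0 | 1 | 0 | 0
0 | 1 | 1 | 1
1 | 0 | 0 | 1
1 | 0 | 1 | 0
1 | 1 | 0 | 0
1 | 1 | 1 | 1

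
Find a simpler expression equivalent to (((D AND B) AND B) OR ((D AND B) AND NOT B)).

By distribution ((E AND v) OR (E AND NOT v) = E):
= (D AND B)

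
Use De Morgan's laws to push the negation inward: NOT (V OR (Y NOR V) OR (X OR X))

NOT V AND NOT (Y NOR V) AND NOT (X OR X)
De Morgan's: NOT(OR of terms) = AND of negations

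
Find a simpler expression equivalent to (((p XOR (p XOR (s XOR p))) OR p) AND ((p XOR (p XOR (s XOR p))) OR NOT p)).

By distribution ((E OR v) AND (E OR NOT v) = E) then XOR self-cancellation ((E XOR v) XOR v = E):
= (s XOR p)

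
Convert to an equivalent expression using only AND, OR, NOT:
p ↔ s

(p AND s) OR (NOT p AND NOT s)
(Biconditional = both true or both false)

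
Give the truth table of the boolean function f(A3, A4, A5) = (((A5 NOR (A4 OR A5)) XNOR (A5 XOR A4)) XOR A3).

A3 | A4 | A5 | Output
---------------------
0 | 0 | 0 | 0
0 | 0 | 1 | 0
0 | 1 | 0 | 0
0 | 1 | 1 | 1
1 | 0 | 0 | 1
1 | 0 | 1 | 1
1 | 1 | 0 | 1
1 | 1 | 1 | 0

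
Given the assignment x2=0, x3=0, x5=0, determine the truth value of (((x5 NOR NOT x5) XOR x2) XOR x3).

Substituting: (((0 NOR NOT 0) XOR 0) XOR 0)
= 0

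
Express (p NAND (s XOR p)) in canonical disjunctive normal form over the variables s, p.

(NOT s AND NOT p) OR (s AND NOT p) OR (s AND p)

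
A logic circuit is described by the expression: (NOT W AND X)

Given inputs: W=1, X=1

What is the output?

Substituting: (NOT 1 AND 1)
= 0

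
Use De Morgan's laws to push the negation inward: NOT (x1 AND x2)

NOT x1 OR NOT x2
De Morgan's: NOT(AND of terms) = OR of negations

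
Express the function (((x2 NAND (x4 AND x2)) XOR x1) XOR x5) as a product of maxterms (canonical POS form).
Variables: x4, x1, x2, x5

ΠM(1, 3, 4, 6, 9, 10, 12, 15) = (x4 OR x1 OR x2 OR NOT x5) AND (x4 OR x1 OR NOT x2 OR NOT x5) AND (x4 OR NOT x1 OR x2 OR x5) AND (x4 OR NOT x1 OR NOT x2 OR x5) AND (NOT x4 OR x1 OR x2 OR NOT x5) AND (NOT x4 OR x1 OR NOT x2 OR x5) AND (NOT x4 OR NOT x1 OR x2 OR x5) AND (NOT x4 OR NOT x1 OR NOT x2 OR NOT x5)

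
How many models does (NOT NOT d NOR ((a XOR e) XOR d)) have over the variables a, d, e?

Satisfying assignments: (0,0,0), (1,0,1)
Count: 2 out of 8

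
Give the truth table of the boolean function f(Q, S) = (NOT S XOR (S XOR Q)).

Q | S | Output
--------------
0 | 0 | 1
0 | 1 | 1
1 | 0 | 0
1 | 1 | 0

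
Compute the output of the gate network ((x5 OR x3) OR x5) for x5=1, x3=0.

Substituting: ((1 OR 0) OR 1)
= 1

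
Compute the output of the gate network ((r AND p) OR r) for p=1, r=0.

Substituting: ((0 AND 1) OR 0)
= 0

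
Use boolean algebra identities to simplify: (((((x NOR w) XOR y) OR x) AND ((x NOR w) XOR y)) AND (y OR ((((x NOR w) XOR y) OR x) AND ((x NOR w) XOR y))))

By absorption (E AND (E OR v) = E) then absorption (E AND (E OR v) = E):
= ((x NOR w) XOR y)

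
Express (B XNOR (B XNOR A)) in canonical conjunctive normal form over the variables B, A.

(B OR A) AND (NOT B OR A)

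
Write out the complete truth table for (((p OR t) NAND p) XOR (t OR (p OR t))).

p | t | Output
--------------
0 | 0 | 1
0 | 1 | 0
1 | 0 | 1
1 | 1 | 1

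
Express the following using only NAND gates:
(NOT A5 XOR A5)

(((A5 NAND A5) NAND ((A5 NAND A5) NAND A5)) NAND (A5 NAND ((A5 NAND A5) NAND A5)))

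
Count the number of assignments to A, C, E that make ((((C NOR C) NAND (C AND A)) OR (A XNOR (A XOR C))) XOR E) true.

Satisfying assignments: (0,0,0), (0,1,0), (1,0,0), (1,1,0)
Count: 4 out of 8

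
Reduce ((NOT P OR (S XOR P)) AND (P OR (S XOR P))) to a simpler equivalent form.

By distribution ((E OR v) AND (E OR NOT v) = E):
= (S XOR P)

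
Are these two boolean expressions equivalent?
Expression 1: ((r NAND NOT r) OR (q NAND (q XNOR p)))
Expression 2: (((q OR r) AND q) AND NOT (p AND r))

No. Counterexample: with p=0, q=0, r=0, Expression 1 = 1 but Expression 2 = 0.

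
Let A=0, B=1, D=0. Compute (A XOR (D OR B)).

Substituting: (0 XOR (0 OR 1))
= 1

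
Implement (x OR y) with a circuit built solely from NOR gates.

((x NOR y) NOR (x NOR y))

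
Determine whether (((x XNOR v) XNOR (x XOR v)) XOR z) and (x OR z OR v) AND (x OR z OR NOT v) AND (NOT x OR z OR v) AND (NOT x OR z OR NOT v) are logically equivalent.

Yes, they are equivalent — the two output columns agree on all 8 assignments:
x | z | v | Expression 1 | Expression 2
---------------------------------------
0 | 0 | 0 | 0 | 0
0 | 0 | 1 | 0 | 0
0 | 1 | 0 | 1 | 1
0 | 1 | 1 | 1 | 1
1 | 0 | 0 | 0 | 0
1 | 0 | 1 | 0 | 0
1 | 1 | 0 | 1 | 1
1 | 1 | 1 | 1 | 1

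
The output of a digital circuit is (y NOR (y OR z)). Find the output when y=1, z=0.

Substituting: (1 NOR (1 OR 0))
= 0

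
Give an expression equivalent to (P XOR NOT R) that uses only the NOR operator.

((((P NOR (R NOR R)) NOR (P NOR (R NOR R))) NOR ((P NOR (R NOR R)) NOR (P NOR (R NOR R)))) NOR ((((P NOR P) NOR ((R NOR R) NOR (R NOR R))) NOR ((P NOR P) NOR ((R NOR R) NOR (R NOR R)))) NOR (((P NOR P) NOR ((R NOR R) NOR (R NOR R))) NOR ((P NOR P) NOR ((R NOR R) NOR (R NOR R))))))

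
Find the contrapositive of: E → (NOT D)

Contrapositive: D → NOT E
Note: A statement and its contrapositive are logically equivalent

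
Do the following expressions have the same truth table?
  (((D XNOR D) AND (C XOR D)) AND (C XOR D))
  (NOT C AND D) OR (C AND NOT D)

Yes, they are equivalent — the two output columns agree on all 4 assignments:
C | D | Expression 1 | Expression 2
-----------------------------------
0 | 0 | 0 | 0
0 | 1 | 1 | 1
1 | 0 | 1 | 1
1 | 1 | 0 | 0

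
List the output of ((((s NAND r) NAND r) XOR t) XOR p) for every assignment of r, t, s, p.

r | t | s | p | Output
----------------------
0 | 0 | 0 | 0 | 1
0 | 0 | 0 | 1 | 0
0 | 0 | 1 | 0 | 1
0 | 0 | 1 | 1 | 0
0 | 1 | 0 | 0 | 0
0 | 1 | 0 | 1 | 1
0 | 1 | 1 | 0 | 0
0 | 1 | 1 | 1 | 1
1 | 0 | 0 | 0 | 0
1 | 0 | 0 | 1 | 1
1 | 0 | 1 | 0 | 1
1 | 0 | 1 | 1 | 0
1 | 1 | 0 | 0 | 1
1 | 1 | 0 | 1 | 0
1 | 1 | 1 | 0 | 0
1 | 1 | 1 | 1 | 1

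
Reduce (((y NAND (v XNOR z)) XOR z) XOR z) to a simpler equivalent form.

By XOR self-cancellation ((E XOR v) XOR v = E):
= (y NAND (v XNOR z))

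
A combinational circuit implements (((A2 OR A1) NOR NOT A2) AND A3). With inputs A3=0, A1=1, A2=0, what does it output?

Substituting: (((0 OR 1) NOR NOT 0) AND 0)
= 0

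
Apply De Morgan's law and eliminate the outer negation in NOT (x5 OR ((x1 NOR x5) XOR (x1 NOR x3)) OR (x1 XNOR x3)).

NOT x5 AND NOT ((x1 NOR x5) XOR (x1 NOR x3)) AND NOT (x1 XNOR x3)
De Morgan's: NOT(OR of terms) = AND of negations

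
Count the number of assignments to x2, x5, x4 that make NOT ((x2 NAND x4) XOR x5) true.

Satisfying assignments: (0,1,0), (0,1,1), (1,0,1), (1,1,0)
Count: 4 out of 8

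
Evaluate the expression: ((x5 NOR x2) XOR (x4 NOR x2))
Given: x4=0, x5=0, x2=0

Substituting: ((0 NOR 0) XOR (0 NOR 0))
= 0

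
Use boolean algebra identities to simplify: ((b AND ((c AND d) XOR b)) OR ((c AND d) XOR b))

By absorption (E OR (E AND v) = E):
= ((c AND d) XOR b)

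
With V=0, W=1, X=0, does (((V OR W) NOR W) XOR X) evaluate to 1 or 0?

Substituting: (((0 OR 1) NOR 1) XOR 0)
= 0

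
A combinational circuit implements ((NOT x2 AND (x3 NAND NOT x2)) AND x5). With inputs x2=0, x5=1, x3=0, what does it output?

Substituting: ((NOT 0 AND (0 NAND NOT 0)) AND 1)
= 1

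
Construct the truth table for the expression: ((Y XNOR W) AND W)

Y | W | Output
--------------
0 | 0 | 0
0 | 1 | 0
1 | 0 | 0
1 | 1 | 1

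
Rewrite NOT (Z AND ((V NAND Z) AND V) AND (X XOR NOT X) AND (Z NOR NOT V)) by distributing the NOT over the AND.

NOT Z OR NOT ((V NAND Z) AND V) OR NOT (X XOR NOT X) OR NOT (Z NOR NOT V)
De Morgan's: NOT(AND of terms) = OR of negations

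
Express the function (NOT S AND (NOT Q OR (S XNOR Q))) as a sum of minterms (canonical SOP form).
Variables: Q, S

Σm(0) = (NOT Q AND NOT S)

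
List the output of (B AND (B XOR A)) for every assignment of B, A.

B | A | Output
--------------
0 | 0 | 0
0 | 1 | 0
1 | 0 | 1
1 | 1 | 0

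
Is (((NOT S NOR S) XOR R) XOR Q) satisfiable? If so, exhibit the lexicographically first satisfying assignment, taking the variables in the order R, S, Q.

R=0, S=0, Q=1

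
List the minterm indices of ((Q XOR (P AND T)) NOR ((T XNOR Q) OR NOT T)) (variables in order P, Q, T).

Σm(1) = (NOT P AND NOT Q AND T)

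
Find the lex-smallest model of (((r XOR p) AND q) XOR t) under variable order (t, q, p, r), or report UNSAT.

t=0, q=1, p=0, r=1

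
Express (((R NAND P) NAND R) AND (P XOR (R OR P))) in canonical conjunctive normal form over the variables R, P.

(R OR P) AND (R OR NOT P) AND (NOT R OR P) AND (NOT R OR NOT P)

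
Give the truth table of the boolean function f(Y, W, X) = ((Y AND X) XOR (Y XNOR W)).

Y | W | X | Output
------------------
0 | 0 | 0 | 1
0 | 0 | 1 | 1
0 | 1 | 0 | 0
0 | 1 | 1 | 0
1 | 0 | 0 | 0
1 | 0 | 1 | 1
1 | 1 | 0 | 1
1 | 1 | 1 | 0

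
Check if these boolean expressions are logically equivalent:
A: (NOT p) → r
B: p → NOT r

No, Inverse is not equivalent to original (counterexample: p=0, r=0)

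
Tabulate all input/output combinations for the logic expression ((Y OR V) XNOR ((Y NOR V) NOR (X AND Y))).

X | V | Y | Output
------------------
0 | 0 | 0 | 1
0 | 0 | 1 | 1
0 | 1 | 0 | 1
0 | 1 | 1 | 1
1 | 0 | 0 | 1
1 | 0 | 1 | 0
1 | 1 | 0 | 1
1 | 1 | 1 | 0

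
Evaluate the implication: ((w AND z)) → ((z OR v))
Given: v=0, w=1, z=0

Antecedent ((w AND z)) = 0; consequent ((z OR v)) = 0.
0 → 0 = 1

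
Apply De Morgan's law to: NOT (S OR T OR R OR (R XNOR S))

NOT S AND NOT T AND NOT R AND NOT (R XNOR S)
De Morgan's: NOT(OR of terms) = AND of negations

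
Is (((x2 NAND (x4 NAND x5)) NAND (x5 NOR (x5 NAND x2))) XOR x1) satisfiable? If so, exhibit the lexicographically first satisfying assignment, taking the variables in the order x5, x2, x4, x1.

x5=0, x2=0, x4=0, x1=0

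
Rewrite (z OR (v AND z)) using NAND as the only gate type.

((z NAND z) NAND (((v NAND z) NAND (v NAND z)) NAND ((v NAND z) NAND (v NAND z))))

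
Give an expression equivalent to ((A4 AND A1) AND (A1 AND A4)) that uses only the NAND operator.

((((A4 NAND A1) NAND (A4 NAND A1)) NAND ((A1 NAND A4) NAND (A1 NAND A4))) NAND (((A4 NAND A1) NAND (A4 NAND A1)) NAND ((A1 NAND A4) NAND (A1 NAND A4))))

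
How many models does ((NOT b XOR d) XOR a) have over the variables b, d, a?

Satisfying assignments: (0,0,0), (0,1,1), (1,0,1), (1,1,0)
Count: 4 out of 8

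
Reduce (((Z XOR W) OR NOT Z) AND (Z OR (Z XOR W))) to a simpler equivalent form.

By distribution ((E OR v) AND (E OR NOT v) = E):
= (Z XOR W)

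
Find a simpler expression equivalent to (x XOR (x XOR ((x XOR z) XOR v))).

By XOR self-cancellation ((E XOR v) XOR v = E):
= ((x XOR z) XOR v)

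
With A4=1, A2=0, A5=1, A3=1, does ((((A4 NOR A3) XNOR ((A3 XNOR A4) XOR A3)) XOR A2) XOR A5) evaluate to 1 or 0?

Substituting: ((((1 NOR 1) XNOR ((1 XNOR 1) XOR 1)) XOR 0) XOR 1)
= 0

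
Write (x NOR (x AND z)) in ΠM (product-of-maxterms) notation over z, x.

ΠM(1, 3) = (z OR NOT x) AND (NOT z OR NOT x)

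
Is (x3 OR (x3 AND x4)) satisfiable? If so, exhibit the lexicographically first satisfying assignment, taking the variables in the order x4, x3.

x4=0, x3=1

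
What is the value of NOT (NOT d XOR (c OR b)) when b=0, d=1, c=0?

Substituting: NOT (NOT 1 XOR (0 OR 0))
= 1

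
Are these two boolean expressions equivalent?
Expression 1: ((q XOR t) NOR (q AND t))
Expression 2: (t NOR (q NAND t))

No. Counterexample: with q=0, t=0, Expression 1 = 1 but Expression 2 = 0.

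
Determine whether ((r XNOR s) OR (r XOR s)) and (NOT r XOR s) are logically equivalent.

No. Counterexample: with s=0, r=1, Expression 1 = 1 but Expression 2 = 0.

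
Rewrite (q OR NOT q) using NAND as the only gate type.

((q NAND q) NAND ((q NAND q) NAND (q NAND q)))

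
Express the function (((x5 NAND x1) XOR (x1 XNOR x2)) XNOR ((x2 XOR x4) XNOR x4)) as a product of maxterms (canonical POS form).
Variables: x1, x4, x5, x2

ΠM(0, 1, 2, 3, 4, 5, 6, 7, 10, 11, 14, 15) = (x1 OR x4 OR x5 OR x2) AND (x1 OR x4 OR x5 OR NOT x2) AND (x1 OR x4 OR NOT x5 OR x2) AND (x1 OR x4 OR NOT x5 OR NOT x2) AND (x1 OR NOT x4 OR x5 OR x2) AND (x1 OR NOT x4 OR x5 OR NOT x2) AND (x1 OR NOT x4 OR NOT x5 OR x2) AND (x1 OR NOT x4 OR NOT x5 OR NOT x2) AND (NOT x1 OR x4 OR NOT x5 OR x2) AND (NOT x1 OR x4 OR NOT x5 OR NOT x2) AND (NOT x1 OR NOT x4 OR NOT x5 OR x2) AND (NOT x1 OR NOT x4 OR NOT x5 OR NOT x2)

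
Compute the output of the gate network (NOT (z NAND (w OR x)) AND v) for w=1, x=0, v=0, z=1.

Substituting: (NOT (1 NAND (1 OR 0)) AND 0)
= 0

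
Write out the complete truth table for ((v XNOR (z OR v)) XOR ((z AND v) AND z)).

v | z | Output
--------------
0 | 0 | 1
0 | 1 | 0
1 | 0 | 1
1 | 1 | 0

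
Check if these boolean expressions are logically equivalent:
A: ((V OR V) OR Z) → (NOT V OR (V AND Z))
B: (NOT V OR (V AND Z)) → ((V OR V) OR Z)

No, Converse is not equivalent to original (counterexample: V=0, Z=0)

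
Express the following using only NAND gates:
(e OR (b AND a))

((e NAND e) NAND (((b NAND a) NAND (b NAND a)) NAND ((b NAND a) NAND (b NAND a))))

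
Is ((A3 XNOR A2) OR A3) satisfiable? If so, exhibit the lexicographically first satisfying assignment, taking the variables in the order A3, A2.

A3=0, A2=0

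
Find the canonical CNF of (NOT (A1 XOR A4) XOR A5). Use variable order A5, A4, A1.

(A5 OR A4 OR NOT A1) AND (A5 OR NOT A4 OR A1) AND (NOT A5 OR A4 OR A1) AND (NOT A5 OR NOT A4 OR NOT A1)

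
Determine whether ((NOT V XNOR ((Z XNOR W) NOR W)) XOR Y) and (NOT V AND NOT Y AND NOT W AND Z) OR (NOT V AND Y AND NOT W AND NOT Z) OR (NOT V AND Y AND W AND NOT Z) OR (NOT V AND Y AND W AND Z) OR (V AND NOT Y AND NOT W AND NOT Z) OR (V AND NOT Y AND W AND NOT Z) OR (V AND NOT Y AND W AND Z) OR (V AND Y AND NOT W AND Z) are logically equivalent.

Yes, they are equivalent — the two output columns agree on all 16 assignments:
V | Y | W | Z | Expression 1 | Expression 2
-------------------------------------------
0 | 0 | 0 | 0 | 0 | 0
0 | 0 | 0 | 1 | 1 | 1
0 | 0 | 1 | 0 | 0 | 0
0 | 0 | 1 | 1 | 0 | 0
0 | 1 | 0 | 0 | 1 | 1
0 | 1 | 0 | 1 | 0 | 0
0 | 1 | 1 | 0 | 1 | 1
0 | 1 | 1 | 1 | 1 | 1
1 | 0 | 0 | 0 | 1 | 1
1 | 0 | 0 | 1 | 0 | 0
1 | 0 | 1 | 0 | 1 | 1
1 | 0 | 1 | 1 | 1 | 1
1 | 1 | 0 | 0 | 0 | 0
1 | 1 | 0 | 1 | 1 | 1
1 | 1 | 1 | 0 | 0 | 0
1 | 1 | 1 | 1 | 0 | 0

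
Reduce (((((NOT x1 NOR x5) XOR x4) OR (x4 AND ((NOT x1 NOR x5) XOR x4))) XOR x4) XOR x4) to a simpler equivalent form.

By XOR self-cancellation ((E XOR v) XOR v = E) then absorption (E OR (E AND v) = E):
= ((NOT x1 NOR x5) XOR x4)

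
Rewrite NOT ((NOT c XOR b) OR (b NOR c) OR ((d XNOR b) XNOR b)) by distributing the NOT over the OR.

NOT (NOT c XOR b) AND NOT (b NOR c) AND NOT ((d XNOR b) XNOR b)
De Morgan's: NOT(OR of terms) = AND of negations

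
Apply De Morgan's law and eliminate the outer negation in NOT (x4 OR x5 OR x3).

NOT x4 AND NOT x5 AND NOT x3
De Morgan's: NOT(OR of terms) = AND of negations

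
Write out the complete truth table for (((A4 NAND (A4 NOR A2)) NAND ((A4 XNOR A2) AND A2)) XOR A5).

A4 | A2 | A5 | Output
---------------------
0 | 0 | 0 | 1
0 | 0 | 1 | 0
0 | 1 | 0 | 1
0 | 1 | 1 | 0
1 | 0 | 0 | 1
1 | 0 | 1 | 0
1 | 1 | 0 | 0
1 | 1 | 1 | 1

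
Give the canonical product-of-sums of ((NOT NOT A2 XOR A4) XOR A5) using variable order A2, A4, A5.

ΠM(0, 3, 5, 6) = (A2 OR A4 OR A5) AND (A2 OR NOT A4 OR NOT A5) AND (NOT A2 OR A4 OR NOT A5) AND (NOT A2 OR NOT A4 OR A5)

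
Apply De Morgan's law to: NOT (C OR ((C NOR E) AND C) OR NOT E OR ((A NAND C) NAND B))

NOT C AND NOT ((C NOR E) AND C) AND E AND NOT ((A NAND C) NAND B)
De Morgan's: NOT(OR of terms) = AND of negations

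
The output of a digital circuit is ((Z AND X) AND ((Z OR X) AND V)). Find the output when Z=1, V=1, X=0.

Substituting: ((1 AND 0) AND ((1 OR 0) AND 1))
= 0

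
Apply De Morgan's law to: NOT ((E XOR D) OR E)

NOT (E XOR D) AND NOT E
De Morgan's: NOT(OR of terms) = AND of negations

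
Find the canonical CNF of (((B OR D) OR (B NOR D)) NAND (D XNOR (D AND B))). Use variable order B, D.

(B OR D) AND (NOT B OR D) AND (NOT B OR NOT D)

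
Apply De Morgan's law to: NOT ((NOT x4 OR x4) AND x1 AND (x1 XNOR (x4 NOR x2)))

NOT (NOT x4 OR x4) OR NOT x1 OR NOT (x1 XNOR (x4 NOR x2))
De Morgan's: NOT(AND of terms) = OR of negations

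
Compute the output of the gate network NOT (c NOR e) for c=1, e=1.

Substituting: NOT (1 NOR 1)
= 1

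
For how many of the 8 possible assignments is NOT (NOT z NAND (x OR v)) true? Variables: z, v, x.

Satisfying assignments: (0,0,1), (0,1,0), (0,1,1)
Count: 3 out of 8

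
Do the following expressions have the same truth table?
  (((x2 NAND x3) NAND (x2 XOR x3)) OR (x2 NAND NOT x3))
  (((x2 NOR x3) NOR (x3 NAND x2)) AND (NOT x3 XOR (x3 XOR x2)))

No. Counterexample: with x3=0, x2=0, Expression 1 = 1 but Expression 2 = 0.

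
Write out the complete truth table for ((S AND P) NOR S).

S | P | Output
--------------
0 | 0 | 1
0 | 1 | 1
1 | 0 | 0
1 | 1 | 0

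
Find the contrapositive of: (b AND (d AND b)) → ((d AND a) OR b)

Contrapositive: NOT ((d AND a) OR b) → NOT (b AND (d AND b))
Note: A statement and its contrapositive are logically equivalent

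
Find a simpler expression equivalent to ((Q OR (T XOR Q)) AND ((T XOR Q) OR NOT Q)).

By distribution ((E OR v) AND (E OR NOT v) = E):
= (T XOR Q)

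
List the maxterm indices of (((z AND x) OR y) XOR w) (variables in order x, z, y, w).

ΠM(0, 3, 4, 7, 8, 11, 13, 15) = (x OR z OR y OR w) AND (x OR z OR NOT y OR NOT w) AND (x OR NOT z OR y OR w) AND (x OR NOT z OR NOT y OR NOT w) AND (NOT x OR z OR y OR w) AND (NOT x OR z OR NOT y OR NOT w) AND (NOT x OR NOT z OR y OR NOT w) AND (NOT x OR NOT z OR NOT y OR NOT w)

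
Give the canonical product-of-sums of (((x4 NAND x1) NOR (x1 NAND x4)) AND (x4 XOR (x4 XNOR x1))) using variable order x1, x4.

ΠM(0, 1, 2, 3) = (x1 OR x4) AND (x1 OR NOT x4) AND (NOT x1 OR x4) AND (NOT x1 OR NOT x4)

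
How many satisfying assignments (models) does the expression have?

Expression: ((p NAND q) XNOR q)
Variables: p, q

Satisfying assignments: (0,1)
Count: 1 out of 4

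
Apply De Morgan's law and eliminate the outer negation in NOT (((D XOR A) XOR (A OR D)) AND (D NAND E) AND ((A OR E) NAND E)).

NOT ((D XOR A) XOR (A OR D)) OR NOT (D NAND E) OR NOT ((A OR E) NAND E)
De Morgan's: NOT(AND of terms) = OR of negations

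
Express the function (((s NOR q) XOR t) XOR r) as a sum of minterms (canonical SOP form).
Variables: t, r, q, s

Σm(0, 5, 6, 7, 9, 10, 11, 12) = (NOT t AND NOT r AND NOT q AND NOT s) OR (NOT t AND r AND NOT q AND s) OR (NOT t AND r AND q AND NOT s) OR (NOT t AND r AND q AND s) OR (t AND NOT r AND NOT q AND s) OR (t AND NOT r AND q AND NOT s) OR (t AND NOT r AND q AND s) OR (t AND r AND NOT q AND NOT s)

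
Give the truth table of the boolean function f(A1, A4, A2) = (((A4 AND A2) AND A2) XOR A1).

A1 | A4 | A2 | Output
---------------------
0 | 0 | 0 | 0
0 | 0 | 1 | 0
0 | 1 | 0 | 0
0 | 1 | 1 | 1
1 | 0 | 0 | 1
1 | 0 | 1 | 1
1 | 1 | 0 | 1
1 | 1 | 1 | 0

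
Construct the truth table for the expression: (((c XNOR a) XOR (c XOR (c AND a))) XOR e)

a | e | c | Output
------------------
0 | 0 | 0 | 1
0 | 0 | 1 | 1
0 | 1 | 0 | 0
0 | 1 | 1 | 0
1 | 0 | 0 | 0
1 | 0 | 1 | 1
1 | 1 | 0 | 1
1 | 1 | 1 | 0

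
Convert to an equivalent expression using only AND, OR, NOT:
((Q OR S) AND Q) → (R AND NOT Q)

NOT ((Q OR S) AND Q) OR (R AND NOT Q)
(Implication elimination: A → B = NOT A OR B)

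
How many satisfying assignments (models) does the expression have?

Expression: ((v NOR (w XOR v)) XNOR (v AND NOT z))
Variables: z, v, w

Satisfying assignments: (0,0,1), (1,0,1), (1,1,0), (1,1,1)
Count: 4 out of 8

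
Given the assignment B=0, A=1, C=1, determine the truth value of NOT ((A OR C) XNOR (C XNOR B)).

Substituting: NOT ((1 OR 1) XNOR (1 XNOR 0))
= 1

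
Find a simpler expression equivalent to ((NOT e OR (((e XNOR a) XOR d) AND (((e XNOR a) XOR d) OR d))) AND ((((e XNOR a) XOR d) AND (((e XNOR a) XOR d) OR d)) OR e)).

By distribution ((E OR v) AND (E OR NOT v) = E) then absorption (E AND (E OR v) = E):
= ((e XNOR a) XOR d)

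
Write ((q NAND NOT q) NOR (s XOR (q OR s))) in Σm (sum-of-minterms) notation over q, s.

Σm() = FALSE (no minterms)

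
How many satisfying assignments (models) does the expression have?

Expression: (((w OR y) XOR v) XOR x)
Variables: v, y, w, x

Satisfying assignments: (0,0,0,1), (0,0,1,0), (0,1,0,0), (0,1,1,0), (1,0,0,0), (1,0,1,1), (1,1,0,1), (1,1,1,1)
Count: 8 out of 16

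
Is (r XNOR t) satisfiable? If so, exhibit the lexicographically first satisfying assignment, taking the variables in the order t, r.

t=0, r=0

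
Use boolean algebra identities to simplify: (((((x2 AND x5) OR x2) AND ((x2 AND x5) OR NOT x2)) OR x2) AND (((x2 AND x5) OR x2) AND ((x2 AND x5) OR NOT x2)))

By absorption (E AND (E OR v) = E) then distribution ((E OR v) AND (E OR NOT v) = E):
= (x2 AND x5)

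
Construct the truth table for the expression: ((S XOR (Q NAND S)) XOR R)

R | Q | S | Output
------------------
0 | 0 | 0 | 1
0 | 0 | 1 | 0
0 | 1 | 0 | 1
0 | 1 | 1 | 1
1 | 0 | 0 | 0
1 | 0 | 1 | 1
1 | 1 | 0 | 0
1 | 1 | 1 | 0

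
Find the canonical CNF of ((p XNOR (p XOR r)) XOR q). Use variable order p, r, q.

(p OR r OR NOT q) AND (p OR NOT r OR q) AND (NOT p OR r OR NOT q) AND (NOT p OR NOT r OR q)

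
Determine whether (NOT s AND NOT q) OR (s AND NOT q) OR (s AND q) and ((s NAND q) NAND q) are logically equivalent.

Yes, they are equivalent — the two output columns agree on all 4 assignments:
s | q | Expression 1 | Expression 2
-----------------------------------
0 | 0 | 1 | 1
0 | 1 | 0 | 0
1 | 0 | 1 | 1
1 | 1 | 1 | 1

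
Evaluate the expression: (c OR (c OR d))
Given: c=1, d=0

Substituting: (1 OR (1 OR 0))
= 1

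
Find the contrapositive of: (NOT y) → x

Contrapositive: NOT x → y
Note: A statement and its contrapositive are logically equivalent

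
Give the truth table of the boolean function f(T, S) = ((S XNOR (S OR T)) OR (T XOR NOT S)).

T | S | Output
--------------
0 | 0 | 1
0 | 1 | 1
1 | 0 | 0
1 | 1 | 1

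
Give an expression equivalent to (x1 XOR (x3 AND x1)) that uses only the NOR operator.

((((x1 NOR ((x3 NOR x3) NOR (x1 NOR x1))) NOR (x1 NOR ((x3 NOR x3) NOR (x1 NOR x1)))) NOR ((x1 NOR ((x3 NOR x3) NOR (x1 NOR x1))) NOR (x1 NOR ((x3 NOR x3) NOR (x1 NOR x1))))) NOR ((((x1 NOR x1) NOR (((x3 NOR x3) NOR (x1 NOR x1)) NOR ((x3 NOR x3) NOR (x1 NOR x1)))) NOR ((x1 NOR x1) NOR (((x3 NOR x3) NOR (x1 NOR x1)) NOR ((x3 NOR x3) NOR (x1 NOR x1))))) NOR (((x1 NOR x1) NOR (((x3 NOR x3) NOR (x1 NOR x1)) NOR ((x3 NOR x3) NOR (x1 NOR x1)))) NOR ((x1 NOR x1) NOR (((x3 NOR x3) NOR (x1 NOR x1)) NOR ((x3 NOR x3) NOR (x1 NOR x1)))))))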